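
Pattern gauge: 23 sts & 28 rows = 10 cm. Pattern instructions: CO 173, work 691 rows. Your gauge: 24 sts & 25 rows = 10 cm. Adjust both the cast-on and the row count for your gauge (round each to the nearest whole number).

Cast on 181 stitches; work 617 rows.

Stitches: 173 × 24/23 = 180.52 → 181.
Rows: 691 × 25/28 = 616.96 → 617.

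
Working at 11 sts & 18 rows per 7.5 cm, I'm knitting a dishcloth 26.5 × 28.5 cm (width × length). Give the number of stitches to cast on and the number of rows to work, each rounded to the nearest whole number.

Cast on 39 stitches and work 68 rows.

Stitch gauge = 11/7.5 = 1.467 sts/cm; 26.5 × 1.467 = 38.87 → 39 sts.
Row gauge = 18/7.5 = 2.4 rows/cm; 28.5 × 2.4 = 68.40 → 68 rows.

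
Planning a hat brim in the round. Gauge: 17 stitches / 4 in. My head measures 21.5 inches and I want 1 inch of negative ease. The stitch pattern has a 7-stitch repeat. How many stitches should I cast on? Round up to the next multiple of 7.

CO 91 sts.

Finished = 21.5 − 1 = 20.5 inches.
17 / 4 = 4.25 sts/in.
20.5 × 4.25 = 87.12 sts.
Next multiple of 7: 91.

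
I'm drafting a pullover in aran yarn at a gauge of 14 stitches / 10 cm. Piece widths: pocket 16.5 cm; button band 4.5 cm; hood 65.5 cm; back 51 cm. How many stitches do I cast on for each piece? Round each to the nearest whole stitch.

Rate = 14/10 = 1.4 sts per cm.
pocket: 16.5 × 1.4 = 23.10 → 23.
button band: 4.5 × 1.4 = 6.30 → 6.
hood: 65.5 × 1.4 = 91.70 → 92.
back: 51 × 1.4 = 71.40 → 71.

pocket 23; button band 6; hood 92; back 71.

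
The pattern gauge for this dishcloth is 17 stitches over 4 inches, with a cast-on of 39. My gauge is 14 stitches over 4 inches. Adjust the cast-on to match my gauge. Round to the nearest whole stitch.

CO 32 sts.

Scale factor = 14 / 17 = 0.824.
39 × 14 / 17 = 32.12 sts.
→ 32 sts.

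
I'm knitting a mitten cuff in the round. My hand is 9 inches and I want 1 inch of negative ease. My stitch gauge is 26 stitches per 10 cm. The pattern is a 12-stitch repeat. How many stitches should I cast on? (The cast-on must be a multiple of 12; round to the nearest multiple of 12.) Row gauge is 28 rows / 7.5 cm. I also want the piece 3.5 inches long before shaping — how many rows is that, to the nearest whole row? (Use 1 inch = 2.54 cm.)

Finished = 9 − 1 = 8 inches.
8 inches × 2.54 = 20.32 cm.
26/10 = 2.6 sts per cm; 20.32 × 2.6 = 52.83 sts.
Nearest multiple of 12 → 48.
3.5 inches = 8.89 cm; × 3.733 = 33.19 → 33 rows.

Cast on 48 stitches; work 33 rows.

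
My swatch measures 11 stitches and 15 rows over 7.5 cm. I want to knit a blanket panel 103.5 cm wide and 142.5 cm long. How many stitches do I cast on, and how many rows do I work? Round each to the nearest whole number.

Stitch gauge = 11/7.5 = 1.467 sts/cm; 103.5 × 1.467 = 151.80 → 152 sts.
Row gauge = 15/7.5 = 2 rows/cm; 142.5 × 2 = 285.00 → 285 rows.

Cast on 152 stitches and work 285 rows.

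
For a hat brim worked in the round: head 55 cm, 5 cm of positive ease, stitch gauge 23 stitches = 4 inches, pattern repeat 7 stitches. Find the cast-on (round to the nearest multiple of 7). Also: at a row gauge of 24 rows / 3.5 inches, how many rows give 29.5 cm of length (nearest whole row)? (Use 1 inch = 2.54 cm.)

Finished = 55 + 5 = 60 cm.
60 cm × 1/2.54 = 23.62 inches.
23/4 = 5.75 sts per in; 23.62 × 5.75 = 135.83 sts.
Nearest multiple of 7 → 133.
29.5 cm = 11.61 inches; × 6.857 = 79.64 → 80 rows.

Cast on 133 stitches; work 80 rows.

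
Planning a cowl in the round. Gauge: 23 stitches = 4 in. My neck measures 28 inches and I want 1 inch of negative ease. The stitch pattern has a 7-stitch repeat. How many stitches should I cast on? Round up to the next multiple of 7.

161 stitches.

Finished = 28 − 1 = 27 inches.
23 / 4 = 5.75 sts/in.
27 × 5.75 = 155.25 sts.
Next multiple of 7: 161.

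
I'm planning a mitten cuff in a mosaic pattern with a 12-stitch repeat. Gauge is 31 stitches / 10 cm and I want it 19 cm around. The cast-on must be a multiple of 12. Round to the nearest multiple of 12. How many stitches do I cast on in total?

31 / 10 = 3.1 sts per cm.
19 × 3.1 = 58.90 sts.
Nearest multiple of 12: 60.

60 stitches.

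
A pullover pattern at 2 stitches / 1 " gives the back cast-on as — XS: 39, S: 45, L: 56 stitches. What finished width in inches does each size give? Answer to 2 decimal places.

XS 19.50 inches; S 22.50 inches; L 28.00 inches.

2/1 = 2 sts per in.
XS: 39 / 2 = 19.500 → 19.50 in.
S: 45 / 2 = 22.500 → 22.50 in.
L: 56 / 2 = 28.000 → 28.00 in.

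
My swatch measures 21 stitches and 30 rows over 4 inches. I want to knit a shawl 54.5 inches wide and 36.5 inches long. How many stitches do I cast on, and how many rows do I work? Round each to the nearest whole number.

Cast on 286 stitches and work 274 rows.

Stitch gauge = 21/4 = 5.25 sts/in; 54.5 × 5.25 = 286.12 → 286 sts.
Row gauge = 30/4 = 7.5 rows/in; 36.5 × 7.5 = 273.75 → 274 rows.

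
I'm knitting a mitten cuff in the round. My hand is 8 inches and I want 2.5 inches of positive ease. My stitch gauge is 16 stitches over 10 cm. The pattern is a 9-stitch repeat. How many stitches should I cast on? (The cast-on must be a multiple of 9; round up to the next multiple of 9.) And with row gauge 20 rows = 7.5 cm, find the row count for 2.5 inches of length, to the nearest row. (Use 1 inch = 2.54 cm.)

Cast on 45 stitches; work 17 rows.

Finished = 8 + 2.5 = 10.5 inches.
10.5 inches × 2.54 = 26.67 cm.
16/10 = 1.6 sts per cm; 26.67 × 1.6 = 42.67 sts.
Next multiple of 9 → 45.
2.5 inches = 6.35 cm; × 2.667 = 16.93 → 17 rows.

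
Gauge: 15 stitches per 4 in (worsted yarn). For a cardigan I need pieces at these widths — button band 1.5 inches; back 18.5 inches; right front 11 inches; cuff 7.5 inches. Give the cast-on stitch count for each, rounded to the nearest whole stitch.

Rate = 15/4 = 3.75 sts per in.
button band: 1.5 × 3.75 = 5.62 → 6.
back: 18.5 × 3.75 = 69.38 → 69.
right front: 11 × 3.75 = 41.25 → 41.
cuff: 7.5 × 3.75 = 28.12 → 28.

button band 6; back 69; right front 41; cuff 28.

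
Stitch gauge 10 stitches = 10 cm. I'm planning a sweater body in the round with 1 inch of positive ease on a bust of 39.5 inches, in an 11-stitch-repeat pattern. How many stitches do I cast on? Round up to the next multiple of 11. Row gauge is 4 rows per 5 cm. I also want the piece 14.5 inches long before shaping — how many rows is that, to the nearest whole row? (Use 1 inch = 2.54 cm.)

Finished = 39.5 + 1 = 40.5 inches.
40.5 inches × 2.54 = 102.87 cm.
10/10 = 1 sts per cm; 102.87 × 1 = 102.87 sts.
Next multiple of 11 → 110.
14.5 inches = 36.83 cm; × 0.8 = 29.46 → 29 rows.

Cast on 110 stitches; work 29 rows.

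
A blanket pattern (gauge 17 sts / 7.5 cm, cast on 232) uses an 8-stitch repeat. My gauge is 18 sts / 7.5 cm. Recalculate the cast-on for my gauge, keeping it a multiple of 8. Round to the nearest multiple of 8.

248 stitches.

232 × 18 / 17 = 245.65.
Nearest multiple of 8: 248.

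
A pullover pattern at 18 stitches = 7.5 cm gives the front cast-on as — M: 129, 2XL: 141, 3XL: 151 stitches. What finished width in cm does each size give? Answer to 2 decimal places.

18/7.5 = 2.4 sts per cm.
M: 129 / 2.4 = 53.750 → 53.75 cm.
2XL: 141 / 2.4 = 58.750 → 58.75 cm.
3XL: 151 / 2.4 = 62.917 → 62.92 cm.

M 53.75 cm; 2XL 58.75 cm; 3XL 62.92 cm.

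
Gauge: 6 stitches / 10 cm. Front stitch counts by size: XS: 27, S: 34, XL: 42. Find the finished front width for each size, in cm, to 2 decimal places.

6/10 = 0.6 sts per cm.
XS: 27 / 0.6 = 45.000 → 45.00 cm.
S: 34 / 0.6 = 56.667 → 56.67 cm.
XL: 42 / 0.6 = 70.000 → 70.00 cm.

XS 45.00 cm; S 56.67 cm; XL 70.00 cm.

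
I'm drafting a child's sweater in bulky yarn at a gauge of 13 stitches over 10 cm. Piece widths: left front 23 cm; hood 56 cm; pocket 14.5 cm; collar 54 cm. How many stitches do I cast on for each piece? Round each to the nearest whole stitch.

left front 30; hood 73; pocket 19; collar 70.

Rate = 13/10 = 1.3 sts per cm.
left front: 23 × 1.3 = 29.90 → 30.
hood: 56 × 1.3 = 72.80 → 73.
pocket: 14.5 × 1.3 = 18.85 → 19.
collar: 54 × 1.3 = 70.20 → 70.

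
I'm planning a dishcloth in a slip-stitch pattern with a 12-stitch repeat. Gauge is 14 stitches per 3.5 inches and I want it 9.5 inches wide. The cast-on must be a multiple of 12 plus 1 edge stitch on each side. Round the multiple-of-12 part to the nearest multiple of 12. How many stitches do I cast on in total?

14 / 3.5 = 4 sts per inch.
9.5 × 4 = 38.00 sts.
Less 2 edge sts → 36.00 for the repeat.
Nearest multiple of 12: 36.
Add back 2 edge sts → 38.

Cast on 38 stitches.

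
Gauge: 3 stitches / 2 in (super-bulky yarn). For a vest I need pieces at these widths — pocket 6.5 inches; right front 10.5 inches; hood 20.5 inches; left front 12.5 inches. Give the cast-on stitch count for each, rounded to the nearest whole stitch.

pocket 10; right front 16; hood 31; left front 19.

Rate = 3/2 = 1.5 sts per in.
pocket: 6.5 × 1.5 = 9.75 → 10.
right front: 10.5 × 1.5 = 15.75 → 16.
hood: 20.5 × 1.5 = 30.75 → 31.
left front: 12.5 × 1.5 = 18.75 → 19.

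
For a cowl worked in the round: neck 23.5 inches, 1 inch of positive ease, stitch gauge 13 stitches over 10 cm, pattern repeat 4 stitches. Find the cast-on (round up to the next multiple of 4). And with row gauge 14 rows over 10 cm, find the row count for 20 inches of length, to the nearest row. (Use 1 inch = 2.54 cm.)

Cast on 84 stitches; work 71 rows.

Finished = 23.5 + 1 = 24.5 inches.
24.5 inches × 2.54 = 62.23 cm.
13/10 = 1.3 sts per cm; 62.23 × 1.3 = 80.90 sts.
Next multiple of 4 → 84.
20 inches = 50.80 cm; × 1.4 = 71.12 → 71 rows.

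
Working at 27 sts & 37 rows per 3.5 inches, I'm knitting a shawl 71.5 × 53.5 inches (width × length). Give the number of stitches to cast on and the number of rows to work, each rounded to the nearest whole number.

Stitch gauge = 27/3.5 = 7.714 sts/in; 71.5 × 7.714 = 551.57 → 552 sts.
Row gauge = 37/3.5 = 10.571 rows/in; 53.5 × 10.571 = 565.57 → 566 rows.

Cast on 552 stitches and work 566 rows.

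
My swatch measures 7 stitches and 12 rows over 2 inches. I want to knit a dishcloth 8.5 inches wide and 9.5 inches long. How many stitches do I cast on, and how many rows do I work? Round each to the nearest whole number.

Stitch gauge = 7/2 = 3.5 sts/in; 8.5 × 3.5 = 29.75 → 30 sts.
Row gauge = 12/2 = 6 rows/in; 9.5 × 6 = 57.00 → 57 rows.

Cast on 30 stitches and work 57 rows.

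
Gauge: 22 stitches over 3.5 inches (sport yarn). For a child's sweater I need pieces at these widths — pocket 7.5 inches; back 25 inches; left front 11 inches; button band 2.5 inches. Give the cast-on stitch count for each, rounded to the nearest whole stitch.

Rate = 22/3.5 = 6.286 sts per in.
pocket: 7.5 × 6.286 = 47.14 → 47.
back: 25 × 6.286 = 157.14 → 157.
left front: 11 × 6.286 = 69.14 → 69.
button band: 2.5 × 6.286 = 15.71 → 16.

pocket 47; back 157; left front 69; button band 16.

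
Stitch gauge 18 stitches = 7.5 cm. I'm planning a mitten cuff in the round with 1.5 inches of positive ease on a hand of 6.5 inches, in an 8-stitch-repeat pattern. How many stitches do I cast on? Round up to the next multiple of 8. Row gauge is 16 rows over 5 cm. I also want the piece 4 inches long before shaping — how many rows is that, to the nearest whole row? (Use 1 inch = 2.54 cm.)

Finished = 6.5 + 1.5 = 8 inches.
8 inches × 2.54 = 20.32 cm.
18/7.5 = 2.4 sts per cm; 20.32 × 2.4 = 48.77 sts.
Next multiple of 8 → 56.
4 inches = 10.16 cm; × 3.2 = 32.51 → 33 rows.

Cast on 56 stitches; work 33 rows.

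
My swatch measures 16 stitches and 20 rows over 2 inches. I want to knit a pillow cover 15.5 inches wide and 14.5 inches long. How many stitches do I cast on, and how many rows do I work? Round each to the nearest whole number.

Stitch gauge = 16/2 = 8 sts/in; 15.5 × 8 = 124.00 → 124 sts.
Row gauge = 20/2 = 10 rows/in; 14.5 × 10 = 145.00 → 145 rows.

Cast on 124 stitches and work 145 rows.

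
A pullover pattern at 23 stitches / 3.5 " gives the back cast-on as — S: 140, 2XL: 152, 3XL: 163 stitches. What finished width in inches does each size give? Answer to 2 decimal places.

S 21.30 inches; 2XL 23.13 inches; 3XL 24.80 inches.

23/3.5 = 6.571 sts per in.
S: 140 / 6.571 = 21.304 → 21.30 in.
2XL: 152 / 6.571 = 23.130 → 23.13 in.
3XL: 163 / 6.571 = 24.804 → 24.80 in.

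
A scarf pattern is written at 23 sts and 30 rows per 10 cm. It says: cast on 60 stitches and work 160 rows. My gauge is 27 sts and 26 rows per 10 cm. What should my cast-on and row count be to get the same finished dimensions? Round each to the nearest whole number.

Stitches: 60 × 27/23 = 70.43 → 70.
Rows: 160 × 26/30 = 138.67 → 139.

Cast on 70 stitches; work 139 rows.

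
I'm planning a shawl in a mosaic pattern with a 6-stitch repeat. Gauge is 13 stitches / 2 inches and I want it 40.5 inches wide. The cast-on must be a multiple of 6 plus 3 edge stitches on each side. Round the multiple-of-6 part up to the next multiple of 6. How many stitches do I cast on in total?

Cast on 264 stitches.

13 / 2 = 6.5 sts per inch.
40.5 × 6.5 = 263.25 sts.
Less 6 edge sts → 257.25 for the repeat.
Next multiple of 6: 258.
Add back 6 edge sts → 264.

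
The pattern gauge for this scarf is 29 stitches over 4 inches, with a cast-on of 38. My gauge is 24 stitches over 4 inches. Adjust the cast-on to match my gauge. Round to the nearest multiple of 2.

32 stitches.

Scale factor = 24 / 29 = 0.828.
38 × 24 / 29 = 31.45 sts.
→ 32 sts.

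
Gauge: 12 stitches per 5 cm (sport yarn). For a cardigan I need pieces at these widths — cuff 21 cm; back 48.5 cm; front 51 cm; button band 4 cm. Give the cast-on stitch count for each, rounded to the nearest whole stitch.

Rate = 12/5 = 2.4 sts per cm.
cuff: 21 × 2.4 = 50.40 → 50.
back: 48.5 × 2.4 = 116.40 → 116.
front: 51 × 2.4 = 122.40 → 122.
button band: 4 × 2.4 = 9.60 → 10.

cuff 50; back 116; front 122; button band 10.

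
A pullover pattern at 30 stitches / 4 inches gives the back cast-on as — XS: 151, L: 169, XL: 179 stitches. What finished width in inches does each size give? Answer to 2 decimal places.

XS 20.13 inches; L 22.53 inches; XL 23.87 inches.

30/4 = 7.5 sts per in.
XS: 151 / 7.5 = 20.133 → 20.13 in.
L: 169 / 7.5 = 22.533 → 22.53 in.
XL: 179 / 7.5 = 23.867 → 23.87 in.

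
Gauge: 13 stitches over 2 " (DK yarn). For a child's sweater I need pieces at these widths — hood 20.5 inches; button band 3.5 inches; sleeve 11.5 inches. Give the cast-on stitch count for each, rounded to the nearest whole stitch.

Rate = 13/2 = 6.5 sts per in.
hood: 20.5 × 6.5 = 133.25 → 133.
button band: 3.5 × 6.5 = 22.75 → 23.
sleeve: 11.5 × 6.5 = 74.75 → 75.

hood 133; button band 23; sleeve 75.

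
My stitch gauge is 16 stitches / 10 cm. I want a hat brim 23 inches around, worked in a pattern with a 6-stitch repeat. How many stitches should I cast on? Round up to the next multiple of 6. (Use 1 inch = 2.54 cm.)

23 in = 23 × 2.54 = 58.42 cm.
16 / 10 = 1.6 sts/cm.
58.42 × 1.6 = 93.47 sts.
→ 96.

CO 96 sts.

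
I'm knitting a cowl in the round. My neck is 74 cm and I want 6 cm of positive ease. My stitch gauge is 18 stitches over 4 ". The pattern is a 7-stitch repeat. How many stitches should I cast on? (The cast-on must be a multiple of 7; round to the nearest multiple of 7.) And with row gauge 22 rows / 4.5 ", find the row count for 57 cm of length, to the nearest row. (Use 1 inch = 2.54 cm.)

Finished = 74 + 6 = 80 cm.
80 cm × 1/2.54 = 31.50 inches.
18/4 = 4.5 sts per in; 31.50 × 4.5 = 141.73 sts.
Nearest multiple of 7 → 140.
57 cm = 22.44 inches; × 4.889 = 109.71 → 110 rows.

Cast on 140 stitches; work 110 rows.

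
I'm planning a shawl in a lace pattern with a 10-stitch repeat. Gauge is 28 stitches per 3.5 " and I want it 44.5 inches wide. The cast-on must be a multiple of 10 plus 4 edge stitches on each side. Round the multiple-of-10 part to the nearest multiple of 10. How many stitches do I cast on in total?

28 / 3.5 = 8 sts per inch.
44.5 × 8 = 356.00 sts.
Less 8 edge sts → 348.00 for the repeat.
Nearest multiple of 10: 350.
Add back 8 edge sts → 358.

Cast on 358 stitches.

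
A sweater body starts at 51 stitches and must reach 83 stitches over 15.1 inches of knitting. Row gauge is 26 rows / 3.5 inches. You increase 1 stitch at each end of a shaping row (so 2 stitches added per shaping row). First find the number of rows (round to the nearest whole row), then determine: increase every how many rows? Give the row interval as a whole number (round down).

Rows = 15.1 × 7.429 = 112.2 → 112 rows.
Stitches to add: 32 → 16 shaping rows (at 2 st each).
112 / 16 = 7.00 → every 7 rows.

Increase every 7th row.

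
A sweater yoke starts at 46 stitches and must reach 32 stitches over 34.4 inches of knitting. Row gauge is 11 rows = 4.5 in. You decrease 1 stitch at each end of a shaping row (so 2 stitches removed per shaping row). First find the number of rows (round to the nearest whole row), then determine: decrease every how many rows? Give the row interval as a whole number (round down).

Decrease every 12th row.

Rows = 34.4 × 2.444 = 84.1 → 84 rows.
Stitches to remove: 14 → 7 shaping rows (at 2 st each).
84 / 7 = 12.00 → every 12 rows.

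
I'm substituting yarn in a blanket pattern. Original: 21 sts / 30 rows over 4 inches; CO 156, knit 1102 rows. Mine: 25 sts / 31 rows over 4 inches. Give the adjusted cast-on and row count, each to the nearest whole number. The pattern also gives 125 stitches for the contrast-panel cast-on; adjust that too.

Cast on 186 stitches; work 1139 rows; contrast-panel cast-on 149 stitches.

Stitches: 156 × 25/21 = 185.71 → 186.
Rows: 1102 × 31/30 = 1138.73 → 1139.
contrast-panel cast-on: 125 × 25/21 = 148.81 → 149.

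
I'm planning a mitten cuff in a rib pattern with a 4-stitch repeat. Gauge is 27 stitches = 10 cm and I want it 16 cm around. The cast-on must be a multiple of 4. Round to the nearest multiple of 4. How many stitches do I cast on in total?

27 / 10 = 2.7 sts per cm.
16 × 2.7 = 43.20 sts.
Nearest multiple of 4: 44.

Cast on 44 stitches.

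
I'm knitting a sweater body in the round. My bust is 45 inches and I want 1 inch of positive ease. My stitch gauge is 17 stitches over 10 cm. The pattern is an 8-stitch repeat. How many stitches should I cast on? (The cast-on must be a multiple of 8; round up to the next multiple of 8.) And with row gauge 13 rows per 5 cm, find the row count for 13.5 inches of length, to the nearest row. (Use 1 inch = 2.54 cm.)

Finished = 45 + 1 = 46 inches.
46 inches × 2.54 = 116.84 cm.
17/10 = 1.7 sts per cm; 116.84 × 1.7 = 198.63 sts.
Next multiple of 8 → 200.
13.5 inches = 34.29 cm; × 2.6 = 89.15 → 89 rows.

Cast on 200 stitches; work 89 rows.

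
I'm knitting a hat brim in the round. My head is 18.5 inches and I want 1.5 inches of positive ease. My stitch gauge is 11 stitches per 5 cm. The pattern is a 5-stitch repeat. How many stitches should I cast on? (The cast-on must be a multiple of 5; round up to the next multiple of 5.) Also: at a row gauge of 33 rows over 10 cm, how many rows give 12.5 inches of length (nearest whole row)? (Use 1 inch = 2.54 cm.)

Finished = 18.5 + 1.5 = 20 inches.
20 inches × 2.54 = 50.80 cm.
11/5 = 2.2 sts per cm; 50.80 × 2.2 = 111.76 sts.
Next multiple of 5 → 115.
12.5 inches = 31.75 cm; × 3.3 = 104.78 → 105 rows.

Cast on 115 stitches; work 105 rows.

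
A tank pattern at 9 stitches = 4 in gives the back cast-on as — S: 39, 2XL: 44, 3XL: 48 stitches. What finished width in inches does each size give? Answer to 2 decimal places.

9/4 = 2.25 sts per in.
S: 39 / 2.25 = 17.333 → 17.33 in.
2XL: 44 / 2.25 = 19.556 → 19.56 in.
3XL: 48 / 2.25 = 21.333 → 21.33 in.

S 17.33 inches; 2XL 19.56 inches; 3XL 21.33 inches.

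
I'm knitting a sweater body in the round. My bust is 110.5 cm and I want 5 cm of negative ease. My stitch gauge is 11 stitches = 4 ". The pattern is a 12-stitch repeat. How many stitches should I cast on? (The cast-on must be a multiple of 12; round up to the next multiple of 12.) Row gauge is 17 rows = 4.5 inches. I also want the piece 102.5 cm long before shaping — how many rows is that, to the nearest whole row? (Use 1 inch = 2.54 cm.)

Finished = 110.5 − 5 = 105.5 cm.
105.5 cm × 1/2.54 = 41.54 inches.
11/4 = 2.75 sts per in; 41.54 × 2.75 = 114.22 sts.
Next multiple of 12 → 120.
102.5 cm = 40.35 inches; × 3.778 = 152.45 → 152 rows.

Cast on 120 stitches; work 152 rows.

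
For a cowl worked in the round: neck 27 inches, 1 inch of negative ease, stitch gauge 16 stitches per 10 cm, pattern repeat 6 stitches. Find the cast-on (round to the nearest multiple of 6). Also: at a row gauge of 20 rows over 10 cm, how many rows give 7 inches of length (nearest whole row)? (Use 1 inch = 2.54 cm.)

Cast on 108 stitches; work 36 rows.

Finished = 27 − 1 = 26 inches.
26 inches × 2.54 = 66.04 cm.
16/10 = 1.6 sts per cm; 66.04 × 1.6 = 105.66 sts.
Nearest multiple of 6 → 108.
7 inches = 17.78 cm; × 2 = 35.56 → 36 rows.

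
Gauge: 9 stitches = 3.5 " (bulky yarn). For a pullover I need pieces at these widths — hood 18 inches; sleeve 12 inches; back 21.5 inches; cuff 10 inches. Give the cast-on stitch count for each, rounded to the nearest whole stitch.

hood 46; sleeve 31; back 55; cuff 26.

Rate = 9/3.5 = 2.571 sts per in.
hood: 18 × 2.571 = 46.29 → 46.
sleeve: 12 × 2.571 = 30.86 → 31.
back: 21.5 × 2.571 = 55.29 → 55.
cuff: 10 × 2.571 = 25.71 → 26.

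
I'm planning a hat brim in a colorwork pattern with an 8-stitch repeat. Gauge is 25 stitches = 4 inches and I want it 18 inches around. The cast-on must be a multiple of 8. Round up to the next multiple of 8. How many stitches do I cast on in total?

CO 120 sts.

25 / 4 = 6.25 sts per inch.
18 × 6.25 = 112.50 sts.
Next multiple of 8: 120.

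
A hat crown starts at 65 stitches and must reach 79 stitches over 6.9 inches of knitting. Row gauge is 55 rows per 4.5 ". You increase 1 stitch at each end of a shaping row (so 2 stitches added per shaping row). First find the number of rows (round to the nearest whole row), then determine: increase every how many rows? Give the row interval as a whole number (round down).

Increase every 12th row.

Rows = 6.9 × 12.222 = 84.3 → 84 rows.
Stitches to add: 14 → 7 shaping rows (at 2 st each).
84 / 7 = 12.00 → every 12 rows.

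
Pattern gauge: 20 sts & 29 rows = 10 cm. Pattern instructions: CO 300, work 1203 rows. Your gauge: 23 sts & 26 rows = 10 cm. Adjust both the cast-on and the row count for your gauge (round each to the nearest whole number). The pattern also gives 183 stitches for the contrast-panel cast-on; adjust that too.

Cast on 345 stitches; work 1079 rows; contrast-panel cast-on 210 stitches.

Stitches: 300 × 23/20 = 345.00 → 345.
Rows: 1203 × 26/29 = 1078.55 → 1079.
contrast-panel cast-on: 183 × 23/20 = 210.45 → 210.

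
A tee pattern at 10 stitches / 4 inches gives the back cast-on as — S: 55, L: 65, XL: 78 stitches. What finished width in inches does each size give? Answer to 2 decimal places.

10/4 = 2.5 sts per in.
S: 55 / 2.5 = 22.000 → 22.00 in.
L: 65 / 2.5 = 26.000 → 26.00 in.
XL: 78 / 2.5 = 31.200 → 31.20 in.

S 22.00 inches; L 26.00 inches; XL 31.20 inches.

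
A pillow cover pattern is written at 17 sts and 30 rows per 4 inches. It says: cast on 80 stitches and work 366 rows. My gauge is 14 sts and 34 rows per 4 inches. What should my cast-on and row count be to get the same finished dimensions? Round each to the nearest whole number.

Stitches: 80 × 14/17 = 65.88 → 66.
Rows: 366 × 34/30 = 414.80 → 415.

Cast on 66 stitches; work 415 rows.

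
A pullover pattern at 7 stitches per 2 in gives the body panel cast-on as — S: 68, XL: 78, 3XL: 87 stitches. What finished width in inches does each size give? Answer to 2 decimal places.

7/2 = 3.5 sts per in.
S: 68 / 3.5 = 19.429 → 19.43 in.
XL: 78 / 3.5 = 22.286 → 22.29 in.
3XL: 87 / 3.5 = 24.857 → 24.86 in.

S 19.43 inches; XL 22.29 inches; 3XL 24.86 inches.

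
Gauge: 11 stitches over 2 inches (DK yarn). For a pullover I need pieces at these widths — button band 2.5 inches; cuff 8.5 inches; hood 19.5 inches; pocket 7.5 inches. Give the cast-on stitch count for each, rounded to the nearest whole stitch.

Rate = 11/2 = 5.5 sts per in.
button band: 2.5 × 5.5 = 13.75 → 14.
cuff: 8.5 × 5.5 = 46.75 → 47.
hood: 19.5 × 5.5 = 107.25 → 107.
pocket: 7.5 × 5.5 = 41.25 → 41.

button band 14; cuff 47; hood 107; pocket 41.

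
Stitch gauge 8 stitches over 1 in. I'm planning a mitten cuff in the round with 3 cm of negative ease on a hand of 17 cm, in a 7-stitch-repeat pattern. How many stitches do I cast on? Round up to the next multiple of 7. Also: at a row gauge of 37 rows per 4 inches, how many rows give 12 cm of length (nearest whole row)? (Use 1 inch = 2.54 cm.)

Cast on 49 stitches; work 44 rows.

Finished = 17 − 3 = 14 cm.
14 cm × 1/2.54 = 5.51 inches.
8/1 = 8 sts per in; 5.51 × 8 = 44.09 sts.
Next multiple of 7 → 49.
12 cm = 4.72 inches; × 9.25 = 43.70 → 44 rows.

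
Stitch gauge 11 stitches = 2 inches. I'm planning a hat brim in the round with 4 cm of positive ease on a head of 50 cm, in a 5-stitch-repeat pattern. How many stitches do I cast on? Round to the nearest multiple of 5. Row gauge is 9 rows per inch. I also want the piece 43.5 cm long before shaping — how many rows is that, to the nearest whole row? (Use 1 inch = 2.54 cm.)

Cast on 115 stitches; work 154 rows.

Finished = 50 + 4 = 54 cm.
54 cm × 1/2.54 = 21.26 inches.
11/2 = 5.5 sts per in; 21.26 × 5.5 = 116.93 sts.
Nearest multiple of 5 → 115.
43.5 cm = 17.13 inches; × 9 = 154.13 → 154 rows.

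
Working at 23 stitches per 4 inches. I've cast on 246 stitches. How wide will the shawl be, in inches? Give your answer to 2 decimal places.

23 stitches / 4 inch = 5.75 stitches per inch.
246 / 5.75 = 42.783 inches.

42.78 inches.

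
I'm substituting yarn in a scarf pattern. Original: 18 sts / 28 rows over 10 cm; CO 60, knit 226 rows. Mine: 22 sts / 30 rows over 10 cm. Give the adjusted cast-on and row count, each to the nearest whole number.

Stitches: 60 × 22/18 = 73.33 → 73.
Rows: 226 × 30/28 = 242.14 → 242.

Cast on 73 stitches; work 242 rows.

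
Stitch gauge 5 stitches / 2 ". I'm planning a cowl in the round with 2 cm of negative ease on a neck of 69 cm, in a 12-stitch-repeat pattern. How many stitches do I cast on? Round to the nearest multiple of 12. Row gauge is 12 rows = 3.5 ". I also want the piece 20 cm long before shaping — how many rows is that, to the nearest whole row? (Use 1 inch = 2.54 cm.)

Finished = 69 − 2 = 67 cm.
67 cm × 1/2.54 = 26.38 inches.
5/2 = 2.5 sts per in; 26.38 × 2.5 = 65.94 sts.
Nearest multiple of 12 → 60.
20 cm = 7.87 inches; × 3.429 = 27.00 → 27 rows.

Cast on 60 stitches; work 27 rows.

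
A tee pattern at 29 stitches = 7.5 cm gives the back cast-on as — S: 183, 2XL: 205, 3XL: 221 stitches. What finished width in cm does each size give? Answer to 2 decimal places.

29/7.5 = 3.867 sts per cm.
S: 183 / 3.867 = 47.328 → 47.33 cm.
2XL: 205 / 3.867 = 53.017 → 53.02 cm.
3XL: 221 / 3.867 = 57.155 → 57.16 cm.

S 47.33 cm; 2XL 53.02 cm; 3XL 57.16 cm.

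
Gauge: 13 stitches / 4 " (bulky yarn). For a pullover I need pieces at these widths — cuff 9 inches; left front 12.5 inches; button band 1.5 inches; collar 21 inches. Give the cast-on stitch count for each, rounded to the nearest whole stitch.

cuff 29; left front 41; button band 5; collar 68.

Rate = 13/4 = 3.25 sts per in.
cuff: 9 × 3.25 = 29.25 → 29.
left front: 12.5 × 3.25 = 40.62 → 41.
button band: 1.5 × 3.25 = 4.88 → 5.
collar: 21 × 3.25 = 68.25 → 68.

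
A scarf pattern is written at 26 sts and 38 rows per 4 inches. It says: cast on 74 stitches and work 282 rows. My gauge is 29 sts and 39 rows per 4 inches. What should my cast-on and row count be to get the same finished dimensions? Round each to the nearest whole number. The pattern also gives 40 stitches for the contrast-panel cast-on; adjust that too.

Cast on 83 stitches; work 289 rows; contrast-panel cast-on 45 stitches.

Stitches: 74 × 29/26 = 82.54 → 83.
Rows: 282 × 39/38 = 289.42 → 289.
contrast-panel cast-on: 40 × 29/26 = 44.62 → 45.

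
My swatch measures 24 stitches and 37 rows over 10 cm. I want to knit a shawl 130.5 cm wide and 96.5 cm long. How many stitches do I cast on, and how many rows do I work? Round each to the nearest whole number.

Cast on 313 stitches and work 357 rows.

Stitch gauge = 24/10 = 2.4 sts/cm; 130.5 × 2.4 = 313.20 → 313 sts.
Row gauge = 37/10 = 3.7 rows/cm; 96.5 × 3.7 = 357.05 → 357 rows.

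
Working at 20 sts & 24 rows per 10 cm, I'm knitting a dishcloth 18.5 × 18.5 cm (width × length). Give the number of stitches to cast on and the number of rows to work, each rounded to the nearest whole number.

Stitch gauge = 20/10 = 2 sts/cm; 18.5 × 2 = 37.00 → 37 sts.
Row gauge = 24/10 = 2.4 rows/cm; 18.5 × 2.4 = 44.40 → 44 rows.

Cast on 37 stitches and work 44 rows.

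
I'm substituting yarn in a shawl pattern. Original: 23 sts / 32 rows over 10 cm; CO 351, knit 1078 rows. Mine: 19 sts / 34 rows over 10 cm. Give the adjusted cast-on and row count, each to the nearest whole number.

Cast on 290 stitches; work 1145 rows.

Stitches: 351 × 19/23 = 289.96 → 290.
Rows: 1078 × 34/32 = 1145.38 → 1145.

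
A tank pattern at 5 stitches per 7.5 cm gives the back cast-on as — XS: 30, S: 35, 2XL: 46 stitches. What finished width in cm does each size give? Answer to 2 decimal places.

XS 45.00 cm; S 52.50 cm; 2XL 69.00 cm.

5/7.5 = 0.667 sts per cm.
XS: 30 / 0.667 = 45.000 → 45.00 cm.
S: 35 / 0.667 = 52.500 → 52.50 cm.
2XL: 46 / 0.667 = 69.000 → 69.00 cm.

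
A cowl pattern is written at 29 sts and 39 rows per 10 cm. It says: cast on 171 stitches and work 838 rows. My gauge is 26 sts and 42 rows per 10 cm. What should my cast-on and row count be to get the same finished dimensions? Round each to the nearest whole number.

Stitches: 171 × 26/29 = 153.31 → 153.
Rows: 838 × 42/39 = 902.46 → 902.

Cast on 153 stitches; work 902 rows.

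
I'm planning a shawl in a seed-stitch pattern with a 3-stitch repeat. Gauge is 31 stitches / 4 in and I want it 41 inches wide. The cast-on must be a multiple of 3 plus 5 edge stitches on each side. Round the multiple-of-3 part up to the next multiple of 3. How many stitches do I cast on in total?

319 stitches.

31 / 4 = 7.75 sts per inch.
41 × 7.75 = 317.75 sts.
Less 10 edge sts → 307.75 for the repeat.
Next multiple of 3: 309.
Add back 10 edge sts → 319.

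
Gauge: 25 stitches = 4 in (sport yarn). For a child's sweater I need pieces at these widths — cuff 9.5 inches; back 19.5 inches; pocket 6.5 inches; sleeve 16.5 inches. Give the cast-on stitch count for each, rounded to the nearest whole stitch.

cuff 59; back 122; pocket 41; sleeve 103.

Rate = 25/4 = 6.25 sts per in.
cuff: 9.5 × 6.25 = 59.38 → 59.
back: 19.5 × 6.25 = 121.88 → 122.
pocket: 6.5 × 6.25 = 40.62 → 41.
sleeve: 16.5 × 6.25 = 103.12 → 103.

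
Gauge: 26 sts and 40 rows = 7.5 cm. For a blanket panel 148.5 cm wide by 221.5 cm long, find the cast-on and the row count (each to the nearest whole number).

Cast on 515 stitches and work 1181 rows.

Stitch gauge = 26/7.5 = 3.467 sts/cm; 148.5 × 3.467 = 514.80 → 515 sts.
Row gauge = 40/7.5 = 5.333 rows/cm; 221.5 × 5.333 = 1181.33 → 1181 rows.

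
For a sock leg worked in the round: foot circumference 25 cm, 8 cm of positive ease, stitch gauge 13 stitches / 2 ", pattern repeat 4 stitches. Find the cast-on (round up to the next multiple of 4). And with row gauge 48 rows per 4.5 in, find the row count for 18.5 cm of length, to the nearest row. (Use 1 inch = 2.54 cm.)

Finished = 25 + 8 = 33 cm.
33 cm × 1/2.54 = 12.99 inches.
13/2 = 6.5 sts per in; 12.99 × 6.5 = 84.45 sts.
Next multiple of 4 → 88.
18.5 cm = 7.28 inches; × 10.667 = 77.69 → 78 rows.

Cast on 88 stitches; work 78 rows.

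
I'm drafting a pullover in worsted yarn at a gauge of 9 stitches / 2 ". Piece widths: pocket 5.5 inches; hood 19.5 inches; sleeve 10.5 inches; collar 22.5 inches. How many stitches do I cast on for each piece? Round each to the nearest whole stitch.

pocket 25; hood 88; sleeve 47; collar 101.

Rate = 9/2 = 4.5 sts per in.
pocket: 5.5 × 4.5 = 24.75 → 25.
hood: 19.5 × 4.5 = 87.75 → 88.
sleeve: 10.5 × 4.5 = 47.25 → 47.
collar: 22.5 × 4.5 = 101.25 → 101.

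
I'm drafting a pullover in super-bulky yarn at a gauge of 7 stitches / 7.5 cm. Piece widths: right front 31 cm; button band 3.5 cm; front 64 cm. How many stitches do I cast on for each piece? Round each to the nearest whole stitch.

Rate = 7/7.5 = 0.933 sts per cm.
right front: 31 × 0.933 = 28.93 → 29.
button band: 3.5 × 0.933 = 3.27 → 3.
front: 64 × 0.933 = 59.73 → 60.

right front 29; button band 3; front 60.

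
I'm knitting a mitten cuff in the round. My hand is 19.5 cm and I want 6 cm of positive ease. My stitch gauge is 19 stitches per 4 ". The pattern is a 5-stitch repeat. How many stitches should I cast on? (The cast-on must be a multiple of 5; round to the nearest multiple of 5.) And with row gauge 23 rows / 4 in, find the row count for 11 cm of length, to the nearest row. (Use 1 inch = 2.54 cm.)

Cast on 50 stitches; work 25 rows.

Finished = 19.5 + 6 = 25.5 cm.
25.5 cm × 1/2.54 = 10.04 inches.
19/4 = 4.75 sts per in; 10.04 × 4.75 = 47.69 sts.
Nearest multiple of 5 → 50.
11 cm = 4.33 inches; × 5.75 = 24.90 → 25 rows.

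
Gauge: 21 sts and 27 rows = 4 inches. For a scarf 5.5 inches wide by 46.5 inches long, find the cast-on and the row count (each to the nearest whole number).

Stitch gauge = 21/4 = 5.25 sts/in; 5.5 × 5.25 = 28.88 → 29 sts.
Row gauge = 27/4 = 6.75 rows/in; 46.5 × 6.75 = 313.88 → 314 rows.

Cast on 29 stitches and work 314 rows.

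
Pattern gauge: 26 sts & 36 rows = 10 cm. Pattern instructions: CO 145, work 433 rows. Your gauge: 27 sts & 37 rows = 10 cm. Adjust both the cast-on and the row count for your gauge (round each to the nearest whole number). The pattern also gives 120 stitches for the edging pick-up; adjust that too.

Cast on 151 stitches; work 445 rows; edging pick-up 125 stitches.

Stitches: 145 × 27/26 = 150.58 → 151.
Rows: 433 × 37/36 = 445.03 → 445.
edging pick-up: 120 × 27/26 = 124.62 → 125.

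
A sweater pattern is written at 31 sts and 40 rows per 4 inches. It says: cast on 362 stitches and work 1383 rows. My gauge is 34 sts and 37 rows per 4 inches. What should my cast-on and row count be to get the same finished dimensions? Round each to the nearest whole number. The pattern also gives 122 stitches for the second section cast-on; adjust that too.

Stitches: 362 × 34/31 = 397.03 → 397.
Rows: 1383 × 37/40 = 1279.28 → 1279.
second section cast-on: 122 × 34/31 = 133.81 → 134.

Cast on 397 stitches; work 1279 rows; second section cast-on 134 stitches.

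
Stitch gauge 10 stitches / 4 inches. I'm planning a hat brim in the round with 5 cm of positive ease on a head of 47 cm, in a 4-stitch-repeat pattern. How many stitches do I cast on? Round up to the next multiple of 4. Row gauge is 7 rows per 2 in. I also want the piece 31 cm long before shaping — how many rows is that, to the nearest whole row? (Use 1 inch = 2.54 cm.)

Finished = 47 + 5 = 52 cm.
52 cm × 1/2.54 = 20.47 inches.
10/4 = 2.5 sts per in; 20.47 × 2.5 = 51.18 sts.
Next multiple of 4 → 52.
31 cm = 12.20 inches; × 3.5 = 42.72 → 43 rows.

Cast on 52 stitches; work 43 rows.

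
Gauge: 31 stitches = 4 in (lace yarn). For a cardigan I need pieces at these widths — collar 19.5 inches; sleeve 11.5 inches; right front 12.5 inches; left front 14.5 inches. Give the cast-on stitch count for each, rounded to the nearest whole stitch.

collar 151; sleeve 89; right front 97; left front 112.

Rate = 31/4 = 7.75 sts per in.
collar: 19.5 × 7.75 = 151.12 → 151.
sleeve: 11.5 × 7.75 = 89.12 → 89.
right front: 12.5 × 7.75 = 96.88 → 97.
left front: 14.5 × 7.75 = 112.38 → 112.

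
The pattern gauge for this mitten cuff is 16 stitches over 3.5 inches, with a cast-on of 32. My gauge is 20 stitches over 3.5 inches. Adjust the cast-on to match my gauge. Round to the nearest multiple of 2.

CO 40 sts.

Scale factor = 20 / 16 = 1.250.
32 × 20 / 16 = 40.00 sts.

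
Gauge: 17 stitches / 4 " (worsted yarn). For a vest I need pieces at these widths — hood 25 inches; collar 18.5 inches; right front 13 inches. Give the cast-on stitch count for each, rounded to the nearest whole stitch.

Rate = 17/4 = 4.25 sts per in.
hood: 25 × 4.25 = 106.25 → 106.
collar: 18.5 × 4.25 = 78.62 → 79.
right front: 13 × 4.25 = 55.25 → 55.

hood 106; collar 79; right front 55.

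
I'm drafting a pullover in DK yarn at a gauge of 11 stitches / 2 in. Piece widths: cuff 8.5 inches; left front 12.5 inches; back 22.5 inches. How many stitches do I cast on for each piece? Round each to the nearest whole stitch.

Rate = 11/2 = 5.5 sts per in.
cuff: 8.5 × 5.5 = 46.75 → 47.
left front: 12.5 × 5.5 = 68.75 → 69.
back: 22.5 × 5.5 = 123.75 → 124.

cuff 47; left front 69; back 124.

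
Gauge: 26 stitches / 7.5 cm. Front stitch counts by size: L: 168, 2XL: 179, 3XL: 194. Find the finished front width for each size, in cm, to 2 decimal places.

L 48.46 cm; 2XL 51.63 cm; 3XL 55.96 cm.

26/7.5 = 3.467 sts per cm.
L: 168 / 3.467 = 48.462 → 48.46 cm.
2XL: 179 / 3.467 = 51.635 → 51.63 cm.
3XL: 194 / 3.467 = 55.962 → 55.96 cm.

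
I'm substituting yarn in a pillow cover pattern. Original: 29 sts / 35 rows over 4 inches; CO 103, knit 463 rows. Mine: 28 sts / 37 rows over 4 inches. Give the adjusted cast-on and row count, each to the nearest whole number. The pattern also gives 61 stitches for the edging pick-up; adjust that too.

Cast on 99 stitches; work 489 rows; edging pick-up 59 stitches.

Stitches: 103 × 28/29 = 99.45 → 99.
Rows: 463 × 37/35 = 489.46 → 489.
edging pick-up: 61 × 28/29 = 58.90 → 59.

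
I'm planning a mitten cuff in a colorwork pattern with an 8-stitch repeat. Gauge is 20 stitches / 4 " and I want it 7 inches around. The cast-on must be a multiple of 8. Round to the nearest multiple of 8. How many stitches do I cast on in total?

20 / 4 = 5 sts per inch.
7 × 5 = 35.00 sts.
Nearest multiple of 8: 32.

Cast on 32 stitches.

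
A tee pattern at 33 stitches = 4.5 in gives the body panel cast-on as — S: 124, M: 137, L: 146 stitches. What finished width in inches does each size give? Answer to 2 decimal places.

S 16.91 inches; M 18.68 inches; L 19.91 inches.

33/4.5 = 7.333 sts per in.
S: 124 / 7.333 = 16.909 → 16.91 in.
M: 137 / 7.333 = 18.682 → 18.68 in.
L: 146 / 7.333 = 19.909 → 19.91 in.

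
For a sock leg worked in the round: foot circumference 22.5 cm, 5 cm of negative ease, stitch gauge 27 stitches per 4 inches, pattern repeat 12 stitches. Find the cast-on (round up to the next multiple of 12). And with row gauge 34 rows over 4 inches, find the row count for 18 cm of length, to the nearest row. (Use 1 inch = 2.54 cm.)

Cast on 48 stitches; work 60 rows.

Finished = 22.5 − 5 = 17.5 cm.
17.5 cm × 1/2.54 = 6.89 inches.
27/4 = 6.75 sts per in; 6.89 × 6.75 = 46.51 sts.
Next multiple of 12 → 48.
18 cm = 7.09 inches; × 8.5 = 60.24 → 60 rows.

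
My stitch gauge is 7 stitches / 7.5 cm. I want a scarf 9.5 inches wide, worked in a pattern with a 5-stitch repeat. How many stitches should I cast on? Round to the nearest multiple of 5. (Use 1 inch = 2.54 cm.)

9.5 in = 9.5 × 2.54 = 24.13 cm.
7 / 7.5 = 0.933 sts/cm.
24.13 × 0.933 = 22.52 sts.
→ 25.

CO 25 sts.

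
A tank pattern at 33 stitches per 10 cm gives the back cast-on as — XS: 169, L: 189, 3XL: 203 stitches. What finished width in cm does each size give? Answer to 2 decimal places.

33/10 = 3.3 sts per cm.
XS: 169 / 3.3 = 51.212 → 51.21 cm.
L: 189 / 3.3 = 57.273 → 57.27 cm.
3XL: 203 / 3.3 = 61.515 → 61.52 cm.

XS 51.21 cm; L 57.27 cm; 3XL 61.52 cm.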